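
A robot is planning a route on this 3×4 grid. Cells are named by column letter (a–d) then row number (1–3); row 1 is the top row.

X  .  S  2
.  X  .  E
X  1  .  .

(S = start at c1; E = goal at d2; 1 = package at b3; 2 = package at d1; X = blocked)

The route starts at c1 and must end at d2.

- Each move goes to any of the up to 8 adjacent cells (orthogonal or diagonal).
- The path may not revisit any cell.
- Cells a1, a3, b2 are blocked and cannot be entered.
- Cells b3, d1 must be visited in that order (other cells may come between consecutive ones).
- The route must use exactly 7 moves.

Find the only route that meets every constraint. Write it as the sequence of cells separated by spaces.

The waypoints must appear in the order b3, d1, with no cell reused.
Route from c1: left to b1, down-left to a2, down-right to b3, right to c3, up to c2, up-right to d1, down to d2 — 7 moves in all.
Check: order respected (1 at step 3, 2 at step 6); 7 moves as required.

c1 b1 a2 b3 c3 c2 d1 d2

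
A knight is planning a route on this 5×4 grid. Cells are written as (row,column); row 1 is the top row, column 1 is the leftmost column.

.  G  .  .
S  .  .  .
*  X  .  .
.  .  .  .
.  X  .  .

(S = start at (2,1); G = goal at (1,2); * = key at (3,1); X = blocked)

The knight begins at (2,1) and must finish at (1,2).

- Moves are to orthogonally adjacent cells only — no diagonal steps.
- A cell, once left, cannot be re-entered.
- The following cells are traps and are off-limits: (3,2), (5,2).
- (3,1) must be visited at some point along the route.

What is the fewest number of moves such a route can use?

8

Any route passes through (3,1) somewhere between (2,1) and (1,2). Summing Manhattan distances along the two legs ((2,1) → (3,1) → (1,2)) gives a lower bound of 1 + 3 = 4 moves.
The shortest route satisfying every rule uses 8 moves: (2,1) → (3,1) → (4,1) → (4,2) → (4,3) → (3,3) → (2,3) → (1,3) → (1,2).
The no-revisit rule (legs can't share cells) pushes the minimum above the 4-move bound; an exhaustive check rules out every length from 4 to 7 (on a 4-connected grid the length of any start-to-goal walk has the same parity as the Manhattan bound, so only lengths 4, 6, 8, … need checking), leaving 8 as the minimum.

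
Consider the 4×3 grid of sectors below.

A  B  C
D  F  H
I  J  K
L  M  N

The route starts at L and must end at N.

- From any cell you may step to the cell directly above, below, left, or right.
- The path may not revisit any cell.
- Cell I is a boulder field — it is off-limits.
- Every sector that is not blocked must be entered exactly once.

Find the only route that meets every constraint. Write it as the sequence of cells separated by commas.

L, M, J, F, D, A, B, C, H, K, N

Need to visit all 11 open cells exactly once, starting at L and ending at N.
Route from L: right to M, 2× up (reaching F), left to D, up to A, 2× right (reaching C), 3× down (reaching N) — 10 moves in all.
Check: all 11 open cells covered.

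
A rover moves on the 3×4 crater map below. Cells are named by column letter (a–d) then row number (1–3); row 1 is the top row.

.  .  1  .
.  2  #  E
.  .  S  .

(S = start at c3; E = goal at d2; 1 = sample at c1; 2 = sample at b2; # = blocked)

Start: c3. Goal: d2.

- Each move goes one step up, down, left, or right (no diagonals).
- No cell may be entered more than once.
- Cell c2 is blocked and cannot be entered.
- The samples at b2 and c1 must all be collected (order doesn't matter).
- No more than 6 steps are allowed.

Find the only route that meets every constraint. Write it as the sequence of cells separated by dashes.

The 6-move cap with required stops at b2, c1 leaves no slack for detours.
Route from c3: left to b3, 2× up (reaching b1), 2× right (reaching d1), down to d2 — 6 moves in all.
Check: all required cells visited; 6 ≤ 6 moves.

c3 - b3 - b2 - b1 - c1 - d1 - d2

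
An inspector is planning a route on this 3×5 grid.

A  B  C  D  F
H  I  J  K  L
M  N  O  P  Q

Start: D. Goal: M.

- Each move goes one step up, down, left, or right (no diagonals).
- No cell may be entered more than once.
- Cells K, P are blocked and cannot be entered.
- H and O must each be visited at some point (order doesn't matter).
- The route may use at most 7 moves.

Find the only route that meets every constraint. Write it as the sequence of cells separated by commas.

D, C, J, O, N, I, H, M

The 7-move cap with required stops at H, O leaves no slack for detours.
Route from D: left 1 to C, down 2 to O, left 1 to N, up 1 to I, left 1 to H, down 1 to M — 7 moves in all.
Check: all required cells visited; 7 ≤ 7 moves.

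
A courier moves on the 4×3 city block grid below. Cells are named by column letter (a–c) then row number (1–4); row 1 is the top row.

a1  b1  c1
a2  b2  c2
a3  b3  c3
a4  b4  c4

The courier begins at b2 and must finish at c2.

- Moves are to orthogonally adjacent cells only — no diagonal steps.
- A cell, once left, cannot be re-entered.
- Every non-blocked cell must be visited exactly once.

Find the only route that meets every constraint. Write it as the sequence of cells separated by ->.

Need to visit all 12 open cells exactly once, starting at b2 and ending at c2.
Cell a4 has only two open neighbours (a3 and b4), so the path must pass straight through it: one of those is the cell it's entered from and the other is where it exits.
Route from b2: down to b3, right to c3, down to c4, 2× left (reaching a4), 3× up (reaching a1), 2× right (reaching c1), down to c2 — 11 moves in all.
Check: all 12 open cells covered.

b2 -> b3 -> c3 -> c4 -> b4 -> a4 -> a3 -> a2 -> a1 -> b1 -> c1 -> c2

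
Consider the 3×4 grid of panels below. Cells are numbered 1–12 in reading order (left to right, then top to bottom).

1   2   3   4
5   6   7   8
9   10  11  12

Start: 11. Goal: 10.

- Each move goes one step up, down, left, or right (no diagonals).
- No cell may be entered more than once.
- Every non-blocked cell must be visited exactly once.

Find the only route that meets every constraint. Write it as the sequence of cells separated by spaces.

Need to visit all 12 open cells exactly once, starting at 11 and ending at 10.
Cell 9 has only two open neighbours (5 and 10), so the path must pass straight through it: one of those is the cell it's entered from and the other is where it exits.
Route from 11: right to 12, 2× up (reaching 4), left to 3, down to 7, left to 6, up to 2, left to 1, 2× down (reaching 9), right to 10 — 11 moves in all.
Check: all 12 open cells covered.

11 12 8 4 3 7 6 2 1 5 9 10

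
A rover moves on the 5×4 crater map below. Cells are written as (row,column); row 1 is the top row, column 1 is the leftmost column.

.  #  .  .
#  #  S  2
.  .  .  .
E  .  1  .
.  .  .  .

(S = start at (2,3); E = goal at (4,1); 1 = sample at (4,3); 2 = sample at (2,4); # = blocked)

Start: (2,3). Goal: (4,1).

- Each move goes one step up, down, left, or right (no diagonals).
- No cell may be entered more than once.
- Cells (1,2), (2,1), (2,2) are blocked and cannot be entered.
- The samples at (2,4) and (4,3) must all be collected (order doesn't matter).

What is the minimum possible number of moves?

6

Any route passes through (2,4) and (4,3) in some order between (2,3) and (4,1). Summing Manhattan distances along each leg and taking the cheapest ordering ((2,3) → (2,4) → (4,3) → (4,1)) gives a lower bound of 1 + 3 + 2 = 6 moves.
A route of 6 moves achieves this: (2,3) → (2,4) → (3,4) → (4,4) → (4,3) → (4,2) → (4,1).
Since 6 matches the lower bound, it is optimal.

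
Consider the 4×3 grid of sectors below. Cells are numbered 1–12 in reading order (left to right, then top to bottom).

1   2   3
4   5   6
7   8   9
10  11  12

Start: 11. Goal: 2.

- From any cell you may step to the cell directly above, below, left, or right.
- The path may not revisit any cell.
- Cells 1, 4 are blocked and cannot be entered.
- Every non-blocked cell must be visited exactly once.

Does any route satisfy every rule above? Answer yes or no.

Exhausting the options from 11, every branch either dead-ends against blocked cells, would have to re-enter a cell already used, or reaches the goal with a constraint still unmet.

no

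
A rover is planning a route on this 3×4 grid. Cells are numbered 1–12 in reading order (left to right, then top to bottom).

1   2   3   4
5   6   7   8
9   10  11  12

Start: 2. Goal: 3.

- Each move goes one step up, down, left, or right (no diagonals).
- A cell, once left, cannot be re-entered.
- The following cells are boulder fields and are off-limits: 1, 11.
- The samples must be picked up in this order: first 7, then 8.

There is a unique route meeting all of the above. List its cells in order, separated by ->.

The waypoints must appear in the order 7, 8, with no cell reused.
Route from 2: down to 6, 2× right (reaching 8), up to 4, left to 3 — 5 moves in all.
Check: order respected (7 at step 2, 8 at step 3).

2 -> 6 -> 7 -> 8 -> 4 -> 3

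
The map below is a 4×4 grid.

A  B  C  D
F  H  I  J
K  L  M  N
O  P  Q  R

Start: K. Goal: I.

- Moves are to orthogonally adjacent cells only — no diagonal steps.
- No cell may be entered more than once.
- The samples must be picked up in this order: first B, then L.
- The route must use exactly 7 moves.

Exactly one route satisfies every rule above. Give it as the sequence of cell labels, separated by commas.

The waypoints must appear in the order B, L, with no cell reused.
Route from K: up 2 to A, right 1 to B, down 2 to L, right 1 to M, up 1 to I — 7 moves in all.
Check: order respected (B at step 3, L at step 5); 7 moves as required.

K, F, A, B, H, L, M, I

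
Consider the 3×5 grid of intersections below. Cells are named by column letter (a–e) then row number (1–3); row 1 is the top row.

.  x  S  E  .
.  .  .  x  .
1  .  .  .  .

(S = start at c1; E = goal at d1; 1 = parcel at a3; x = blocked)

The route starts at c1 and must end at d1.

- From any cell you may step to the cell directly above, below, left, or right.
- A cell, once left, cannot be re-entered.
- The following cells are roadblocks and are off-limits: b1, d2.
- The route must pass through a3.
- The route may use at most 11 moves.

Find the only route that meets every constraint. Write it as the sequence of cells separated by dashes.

c1 - c2 - b2 - a2 - a3 - b3 - c3 - d3 - e3 - e2 - e1 - d1

The budget equals the shortest possible length, so every move has to be on a shortest route through the required cells.
Route from c1: down to c2, 2× left (reaching a2), down to a3, 4× right (reaching e3), 2× up (reaching e1), left to d1 — 11 moves in all.
Check: all required cells visited; 11 ≤ 11 moves.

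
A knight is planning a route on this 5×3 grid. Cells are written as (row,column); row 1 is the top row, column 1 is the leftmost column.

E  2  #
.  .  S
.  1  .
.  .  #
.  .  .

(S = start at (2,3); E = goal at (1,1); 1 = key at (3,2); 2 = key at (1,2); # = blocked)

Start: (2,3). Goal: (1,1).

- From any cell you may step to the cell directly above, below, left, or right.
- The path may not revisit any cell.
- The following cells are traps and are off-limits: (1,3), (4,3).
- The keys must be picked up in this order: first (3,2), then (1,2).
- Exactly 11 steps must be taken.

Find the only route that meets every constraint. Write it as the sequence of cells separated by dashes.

(2,3) - (3,3) - (3,2) - (4,2) - (5,2) - (5,1) - (4,1) - (3,1) - (2,1) - (2,2) - (1,2) - (1,1)

The waypoints must appear in the order (3,2), (1,2), with no cell reused.
Route from (2,3): down 1 to (3,3), left 1 to (3,2), down 2 to (5,2), left 1 to (5,1), up 3 to (2,1), right 1 to (2,2), up 1 to (1,2), left 1 to (1,1) — 11 moves in all.
Check: order respected (1 at step 2, 2 at step 10); 11 moves as required.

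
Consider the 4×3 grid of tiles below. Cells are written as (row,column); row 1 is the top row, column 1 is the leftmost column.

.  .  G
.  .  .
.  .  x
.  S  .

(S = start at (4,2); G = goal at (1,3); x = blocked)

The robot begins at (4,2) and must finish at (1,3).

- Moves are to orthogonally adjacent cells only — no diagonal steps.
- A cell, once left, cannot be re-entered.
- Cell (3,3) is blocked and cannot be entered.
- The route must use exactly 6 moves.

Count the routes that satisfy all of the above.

Need simple routes of exactly 6 moves from (4,2) to (1,3) (Manhattan distance 4, so 1 moves are spent on a detour and 1 undoing it).
Branch systematically from the start, pruning whenever the remaining move budget drops below the Manhattan distance to (1,3) or differs from it in parity. Grouping the completions by first move — via (3,2): 4; via (4,1): 5 (no valid completion starts via (4,3)) — and summing: 4 + 5 = 9.
That gives 9 routes.

9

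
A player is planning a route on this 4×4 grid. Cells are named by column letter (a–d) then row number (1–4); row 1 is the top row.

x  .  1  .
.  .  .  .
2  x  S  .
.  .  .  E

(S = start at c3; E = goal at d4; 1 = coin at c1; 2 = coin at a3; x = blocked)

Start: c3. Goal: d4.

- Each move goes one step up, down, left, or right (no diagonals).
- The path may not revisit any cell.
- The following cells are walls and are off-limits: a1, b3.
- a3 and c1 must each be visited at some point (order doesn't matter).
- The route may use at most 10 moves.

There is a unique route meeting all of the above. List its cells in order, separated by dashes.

The budget equals the shortest possible length, so every move has to be on a shortest route through the required cells.
Route from c3: up 2 to c1, left 1 to b1, down 1 to b2, left 1 to a2, down 2 to a4, right 3 to d4 — 10 moves in all.
Check: all required cells visited; 10 ≤ 10 moves.

c3 - c2 - c1 - b1 - b2 - a2 - a3 - a4 - b4 - c4 - d4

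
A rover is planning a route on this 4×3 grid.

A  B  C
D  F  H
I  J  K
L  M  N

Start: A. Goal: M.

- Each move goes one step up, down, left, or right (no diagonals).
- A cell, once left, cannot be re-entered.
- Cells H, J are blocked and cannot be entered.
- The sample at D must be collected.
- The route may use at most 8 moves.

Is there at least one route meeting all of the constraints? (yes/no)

One route that works: A → D → I → L → M.

yes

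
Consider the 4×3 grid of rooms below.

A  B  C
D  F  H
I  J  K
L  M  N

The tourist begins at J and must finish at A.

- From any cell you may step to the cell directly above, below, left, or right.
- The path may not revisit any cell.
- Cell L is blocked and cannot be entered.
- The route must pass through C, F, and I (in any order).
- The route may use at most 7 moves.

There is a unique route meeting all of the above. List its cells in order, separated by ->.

J -> I -> D -> F -> H -> C -> B -> A

The 7-move cap with required stops at C, F, I leaves no slack for detours.
Route from J: left 1 to I, up 1 to D, right 2 to H, up 1 to C, left 2 to A — 7 moves in all.
Check: all required cells visited; 7 ≤ 7 moves.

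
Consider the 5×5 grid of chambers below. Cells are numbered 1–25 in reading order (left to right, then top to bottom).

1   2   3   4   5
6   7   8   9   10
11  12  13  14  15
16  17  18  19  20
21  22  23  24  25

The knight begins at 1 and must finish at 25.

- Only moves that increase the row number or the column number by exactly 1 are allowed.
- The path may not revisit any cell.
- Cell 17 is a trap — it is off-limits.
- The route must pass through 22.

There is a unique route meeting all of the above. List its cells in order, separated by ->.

1 -> 6 -> 11 -> 16 -> 21 -> 22 -> 23 -> 24 -> 25

Moves only go right or down, so the column and row indices never decrease.
Route from 1: 4× down (reaching 21), 4× right (reaching 25) — 8 moves in all.
Check: all required cells visited.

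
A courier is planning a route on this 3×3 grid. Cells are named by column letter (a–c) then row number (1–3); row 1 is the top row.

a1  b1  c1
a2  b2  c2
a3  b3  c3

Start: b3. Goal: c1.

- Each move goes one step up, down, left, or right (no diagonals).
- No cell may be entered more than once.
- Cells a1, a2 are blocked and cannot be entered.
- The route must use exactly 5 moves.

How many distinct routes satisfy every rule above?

1

Need simple routes of exactly 5 moves from b3 to c1 (Manhattan distance 3, so 1 moves are spent on a detour and 1 undoing it).
Enumerating: b3 c3 c2 b2 b1 c1.
That gives 1 route.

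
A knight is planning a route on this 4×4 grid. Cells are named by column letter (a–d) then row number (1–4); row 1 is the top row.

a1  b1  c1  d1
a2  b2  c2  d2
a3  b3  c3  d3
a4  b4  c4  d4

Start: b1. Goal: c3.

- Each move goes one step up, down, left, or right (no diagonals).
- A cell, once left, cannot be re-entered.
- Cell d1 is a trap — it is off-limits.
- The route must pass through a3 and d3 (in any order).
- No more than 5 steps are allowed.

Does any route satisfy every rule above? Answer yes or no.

Even ignoring the no-revisit rule, getting from b1 to c3, taking the cheapest ordering b1 → a3 → d3 → c3 needs at least 3 + 3 + 1 = 7 moves (Manhattan distance per leg), which exceeds the 5-move limit.

no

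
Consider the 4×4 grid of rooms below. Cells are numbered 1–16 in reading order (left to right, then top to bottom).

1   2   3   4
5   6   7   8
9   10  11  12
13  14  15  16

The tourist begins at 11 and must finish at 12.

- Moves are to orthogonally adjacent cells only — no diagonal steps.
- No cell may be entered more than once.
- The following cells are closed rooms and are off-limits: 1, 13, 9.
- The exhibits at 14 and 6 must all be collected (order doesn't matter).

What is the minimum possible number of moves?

Any route passes through 14 and 6 in some order between 11 and 12. Summing Manhattan distances along each leg and taking the cheapest ordering (11 → 14 → 6 → 12) gives a lower bound of 2 + 2 + 3 = 7 moves.
A route of 7 moves achieves this: 11 → 7 → 6 → 10 → 14 → 15 → 16 → 12.
Since 7 matches the lower bound, it is optimal.

7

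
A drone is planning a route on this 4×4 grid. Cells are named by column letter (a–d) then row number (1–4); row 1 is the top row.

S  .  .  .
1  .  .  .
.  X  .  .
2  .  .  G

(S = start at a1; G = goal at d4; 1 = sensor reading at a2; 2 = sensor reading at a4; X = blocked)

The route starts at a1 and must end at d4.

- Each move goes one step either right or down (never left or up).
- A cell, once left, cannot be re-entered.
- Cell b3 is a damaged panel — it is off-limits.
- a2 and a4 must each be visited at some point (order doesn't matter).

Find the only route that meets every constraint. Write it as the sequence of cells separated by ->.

Moves only go right or down, so the column and row indices never decrease.
Route from a1: down 3 to a4, right 3 to d4 — 6 moves in all.
Check: all required cells visited.

a1 -> a2 -> a3 -> a4 -> b4 -> c4 -> d4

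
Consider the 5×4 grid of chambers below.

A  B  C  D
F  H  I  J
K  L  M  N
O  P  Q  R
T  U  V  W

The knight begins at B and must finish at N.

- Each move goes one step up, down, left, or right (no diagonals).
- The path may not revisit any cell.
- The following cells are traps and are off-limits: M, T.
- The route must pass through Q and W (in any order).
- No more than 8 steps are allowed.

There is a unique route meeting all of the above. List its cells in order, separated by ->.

B -> H -> L -> P -> Q -> V -> W -> R -> N

The budget equals the shortest possible length, so every move has to be on a shortest route through the required cells.
Route from B: down 3 to P, right 1 to Q, down 1 to V, right 1 to W, up 2 to N — 8 moves in all.
Check: all required cells visited; 8 ≤ 8 moves.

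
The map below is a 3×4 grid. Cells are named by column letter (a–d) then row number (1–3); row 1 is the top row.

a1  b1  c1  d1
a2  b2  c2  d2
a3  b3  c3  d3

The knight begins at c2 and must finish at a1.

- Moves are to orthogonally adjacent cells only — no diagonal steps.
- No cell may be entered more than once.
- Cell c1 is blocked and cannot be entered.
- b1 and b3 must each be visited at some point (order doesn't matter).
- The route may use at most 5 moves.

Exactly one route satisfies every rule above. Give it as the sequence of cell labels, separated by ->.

c2 -> c3 -> b3 -> b2 -> b1 -> a1

Any route must reach b1 and b3 and still end at a1 within 5 moves, so the order of the required stops is forced.
Route from c2: down 1 to c3, left 1 to b3, up 2 to b1, left 1 to a1 — 5 moves in all.
Check: all required cells visited; 5 ≤ 5 moves.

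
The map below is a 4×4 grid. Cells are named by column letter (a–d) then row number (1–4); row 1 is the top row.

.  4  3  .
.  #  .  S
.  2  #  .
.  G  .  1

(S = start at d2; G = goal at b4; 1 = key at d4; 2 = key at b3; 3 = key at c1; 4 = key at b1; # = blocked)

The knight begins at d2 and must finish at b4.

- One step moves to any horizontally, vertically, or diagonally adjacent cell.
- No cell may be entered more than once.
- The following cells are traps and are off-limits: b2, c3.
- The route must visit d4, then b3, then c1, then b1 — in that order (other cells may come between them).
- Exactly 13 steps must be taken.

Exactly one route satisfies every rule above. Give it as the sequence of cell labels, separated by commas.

The waypoints must appear in the order d4, b3, c1, b1, with no cell reused.
Route from d2: down 2 to d4, left 1 to c4, up-left 1 to b3, up-right 2 to d1, left 3 to a1, down 3 to a4, right 1 to b4 — 13 moves in all.
Check: order respected (1 at step 2, 2 at step 4, 3 at step 7, 4 at step 8); 13 moves as required.

d2, d3, d4, c4, b3, c2, d1, c1, b1, a1, a2, a3, a4, b4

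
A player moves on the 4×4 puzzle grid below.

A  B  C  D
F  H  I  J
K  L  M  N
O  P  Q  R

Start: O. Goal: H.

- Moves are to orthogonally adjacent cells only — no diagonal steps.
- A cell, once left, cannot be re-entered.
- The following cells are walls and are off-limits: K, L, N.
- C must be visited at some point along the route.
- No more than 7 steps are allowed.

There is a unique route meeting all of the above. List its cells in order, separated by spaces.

O P Q M I C B H

The 7-move cap with required stops at C leaves no slack for detours.
Route from O: right 2 to Q, up 3 to C, left 1 to B, down 1 to H — 7 moves in all.
Check: all required cells visited; 7 ≤ 7 moves.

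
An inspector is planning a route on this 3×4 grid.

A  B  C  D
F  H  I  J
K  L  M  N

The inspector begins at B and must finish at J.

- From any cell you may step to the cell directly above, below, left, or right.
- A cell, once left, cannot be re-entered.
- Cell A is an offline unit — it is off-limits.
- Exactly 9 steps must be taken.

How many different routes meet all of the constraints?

Need simple routes of exactly 9 moves from B to J (Manhattan distance 3, so 3 moves are spent on a detour and 3 undoing it).
Enumerating: B H F K L M I C D J | B C I H F K L M N J.
That gives 2 routes.

2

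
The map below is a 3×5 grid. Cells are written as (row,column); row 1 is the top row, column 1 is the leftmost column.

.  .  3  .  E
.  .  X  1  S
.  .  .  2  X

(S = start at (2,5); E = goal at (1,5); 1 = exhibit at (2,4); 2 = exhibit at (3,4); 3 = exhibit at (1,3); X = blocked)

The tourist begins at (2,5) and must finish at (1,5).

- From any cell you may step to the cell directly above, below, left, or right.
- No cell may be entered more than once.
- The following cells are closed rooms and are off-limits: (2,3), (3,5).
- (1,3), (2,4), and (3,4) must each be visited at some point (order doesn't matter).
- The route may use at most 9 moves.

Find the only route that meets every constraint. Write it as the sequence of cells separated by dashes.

(2,5) - (2,4) - (3,4) - (3,3) - (3,2) - (2,2) - (1,2) - (1,3) - (1,4) - (1,5)

The budget equals the shortest possible length, so every move has to be on a shortest route through the required cells.
Route from (2,5): left to (2,4), down to (3,4), 2× left (reaching (3,2)), 2× up (reaching (1,2)), 3× right (reaching (1,5)) — 9 moves in all.
Check: all required cells visited; 9 ≤ 9 moves.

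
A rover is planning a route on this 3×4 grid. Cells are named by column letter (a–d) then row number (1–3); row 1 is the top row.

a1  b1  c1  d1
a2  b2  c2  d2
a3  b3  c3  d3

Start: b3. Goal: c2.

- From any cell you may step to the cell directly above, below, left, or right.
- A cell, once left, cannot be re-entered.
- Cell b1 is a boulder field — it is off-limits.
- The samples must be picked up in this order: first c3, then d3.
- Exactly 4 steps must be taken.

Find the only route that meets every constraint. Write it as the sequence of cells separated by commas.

b3, c3, d3, d2, c2

The waypoints must appear in the order c3, d3, with no cell reused.
Route from b3: right 2 to d3, up 1 to d2, left 1 to c2 — 4 moves in all.
Check: order respected (c3 at step 1, d3 at step 2); 4 moves as required.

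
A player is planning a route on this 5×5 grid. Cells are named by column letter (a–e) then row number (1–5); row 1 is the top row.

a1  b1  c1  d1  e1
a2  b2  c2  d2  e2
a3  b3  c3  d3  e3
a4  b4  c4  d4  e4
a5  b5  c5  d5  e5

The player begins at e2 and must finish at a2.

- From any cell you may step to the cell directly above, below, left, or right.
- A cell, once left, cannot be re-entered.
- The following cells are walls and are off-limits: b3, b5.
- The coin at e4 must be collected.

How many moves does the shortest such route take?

Any route passes through e4 somewhere between e2 and a2. Summing Manhattan distances along the two legs (e2 → e4 → a2) gives a lower bound of 2 + 6 = 8 moves.
A route of 8 moves achieves this: e2 → e3 → e4 → d4 → d3 → d2 → c2 → b2 → a2.
Since 8 matches the lower bound, it is optimal.

8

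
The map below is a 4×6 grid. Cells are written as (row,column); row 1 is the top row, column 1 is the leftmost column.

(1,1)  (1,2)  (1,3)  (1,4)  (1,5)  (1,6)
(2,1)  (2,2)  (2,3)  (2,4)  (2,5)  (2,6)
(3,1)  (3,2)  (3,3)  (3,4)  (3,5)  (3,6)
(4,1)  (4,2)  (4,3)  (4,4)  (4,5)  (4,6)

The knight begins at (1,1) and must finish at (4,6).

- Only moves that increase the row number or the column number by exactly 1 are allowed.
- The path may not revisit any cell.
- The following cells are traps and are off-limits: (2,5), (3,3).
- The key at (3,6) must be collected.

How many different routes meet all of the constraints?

A right/down-only route from (1,1) to (4,6) makes exactly 3 down-moves and 5 right-moves in some order.
With no other constraints that would be C(8,3) = 56 routes.
Split at (3,6) and multiply the segment counts (each segment already excludes blocked cells): (1,1)→(3,6): 5; (3,6)→(4,6): 1; product = 5.
That gives 5 routes.

5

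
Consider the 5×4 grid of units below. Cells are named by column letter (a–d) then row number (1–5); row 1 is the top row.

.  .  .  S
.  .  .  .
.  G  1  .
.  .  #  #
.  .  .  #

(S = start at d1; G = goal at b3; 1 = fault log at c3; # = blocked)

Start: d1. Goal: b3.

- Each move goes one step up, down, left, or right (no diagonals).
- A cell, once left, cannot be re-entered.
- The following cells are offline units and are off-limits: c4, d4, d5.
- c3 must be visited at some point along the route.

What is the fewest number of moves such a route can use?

4

Any route passes through c3 somewhere between d1 and b3. Summing Manhattan distances along the two legs (d1 → c3 → b3) gives a lower bound of 3 + 1 = 4 moves.
A route of 4 moves achieves this: d1 → d2 → d3 → c3 → b3.
Since 4 matches the lower bound, it is optimal.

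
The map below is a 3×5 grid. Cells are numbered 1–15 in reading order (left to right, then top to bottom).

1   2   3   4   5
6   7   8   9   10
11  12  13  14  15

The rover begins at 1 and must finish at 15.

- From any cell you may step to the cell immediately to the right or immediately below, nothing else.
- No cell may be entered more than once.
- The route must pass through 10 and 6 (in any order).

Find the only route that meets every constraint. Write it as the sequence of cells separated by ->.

Moves only go right or down, so the column and row indices never decrease.
Route from 1: down 1 to 6, right 4 to 10, down 1 to 15 — 6 moves in all.
Check: all required cells visited.

1 -> 6 -> 7 -> 8 -> 9 -> 10 -> 15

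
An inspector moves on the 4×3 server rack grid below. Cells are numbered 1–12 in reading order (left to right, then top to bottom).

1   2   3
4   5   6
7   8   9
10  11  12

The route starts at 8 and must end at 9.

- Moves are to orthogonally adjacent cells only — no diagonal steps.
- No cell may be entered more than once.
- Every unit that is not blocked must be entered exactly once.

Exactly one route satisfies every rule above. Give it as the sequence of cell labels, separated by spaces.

8 5 6 3 2 1 4 7 10 11 12 9

Need to visit all 12 open cells exactly once, starting at 8 and ending at 9.
Route from 8: up 1 to 5, right 1 to 6, up 1 to 3, left 2 to 1, down 3 to 10, right 2 to 12, up 1 to 9 — 11 moves in all.
Check: all 12 open cells covered.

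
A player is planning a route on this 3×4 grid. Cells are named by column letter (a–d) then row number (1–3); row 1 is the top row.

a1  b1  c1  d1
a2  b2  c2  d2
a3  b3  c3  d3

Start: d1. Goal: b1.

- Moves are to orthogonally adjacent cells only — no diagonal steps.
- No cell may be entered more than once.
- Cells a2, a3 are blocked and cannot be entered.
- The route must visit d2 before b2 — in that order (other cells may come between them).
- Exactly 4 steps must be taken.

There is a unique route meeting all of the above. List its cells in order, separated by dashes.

d1 - d2 - c2 - b2 - b1

The waypoints must appear in the order d2, b2, with no cell reused.
Route from d1: down to d2, 2× left (reaching b2), up to b1 — 4 moves in all.
Check: order respected (d2 at step 1, b2 at step 3); 4 moves as required.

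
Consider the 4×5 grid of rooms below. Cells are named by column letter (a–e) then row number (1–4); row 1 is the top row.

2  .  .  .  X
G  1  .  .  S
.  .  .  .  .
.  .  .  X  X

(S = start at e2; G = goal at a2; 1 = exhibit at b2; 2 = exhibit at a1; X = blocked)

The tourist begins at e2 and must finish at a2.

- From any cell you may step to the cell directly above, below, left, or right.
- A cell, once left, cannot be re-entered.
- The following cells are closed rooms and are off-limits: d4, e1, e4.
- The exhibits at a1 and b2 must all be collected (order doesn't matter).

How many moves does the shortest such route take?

Any route passes through a1 and b2 in some order between e2 and a2. Summing Manhattan distances along each leg and taking the cheapest ordering (e2 → b2 → a1 → a2) gives a lower bound of 3 + 2 + 1 = 6 moves.
A route of 6 moves achieves this: e2 → d2 → c2 → b2 → b1 → a1 → a2.
Since 6 matches the lower bound, it is optimal.

6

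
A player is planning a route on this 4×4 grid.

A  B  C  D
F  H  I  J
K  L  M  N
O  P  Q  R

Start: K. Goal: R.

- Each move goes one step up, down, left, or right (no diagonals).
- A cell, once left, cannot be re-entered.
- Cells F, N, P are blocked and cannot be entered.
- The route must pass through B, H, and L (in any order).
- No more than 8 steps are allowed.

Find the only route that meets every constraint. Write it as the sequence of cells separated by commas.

The budget equals the shortest possible length, so every move has to be on a shortest route through the required cells.
Route from K: right to L, 2× up (reaching B), right to C, 3× down (reaching Q), right to R — 8 moves in all.
Check: all required cells visited; 8 ≤ 8 moves.

K, L, H, B, C, I, M, Q, R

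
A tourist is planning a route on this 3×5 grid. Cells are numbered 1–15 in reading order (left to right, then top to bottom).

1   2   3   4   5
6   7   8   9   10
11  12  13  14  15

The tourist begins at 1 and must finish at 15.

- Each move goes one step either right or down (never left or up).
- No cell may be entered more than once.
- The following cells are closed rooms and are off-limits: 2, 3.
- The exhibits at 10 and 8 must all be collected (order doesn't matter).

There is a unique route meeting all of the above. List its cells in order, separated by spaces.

Moves only go right or down, so the column and row indices never decrease.
Route from 1: down to 6, 4× right (reaching 10), down to 15 — 6 moves in all.
Check: all required cells visited.

1 6 7 8 9 10 15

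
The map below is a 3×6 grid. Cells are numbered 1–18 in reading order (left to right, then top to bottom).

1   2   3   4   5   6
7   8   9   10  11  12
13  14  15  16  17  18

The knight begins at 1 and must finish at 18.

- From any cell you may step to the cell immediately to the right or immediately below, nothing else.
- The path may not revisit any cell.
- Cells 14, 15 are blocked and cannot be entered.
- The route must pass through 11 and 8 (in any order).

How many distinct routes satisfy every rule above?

A right/down-only route from 1 to 18 makes exactly 2 down-moves and 5 right-moves in some order.
With no other constraints that would be C(7,2) = 21 routes.
A monotone route can only reach the required cells in the order 8, 11, so split there and multiply the segment counts (each segment already excludes blocked cells): 1→8: 2; 8→11: 1; 11→18: 2; product = 4.
That gives 4 routes.

4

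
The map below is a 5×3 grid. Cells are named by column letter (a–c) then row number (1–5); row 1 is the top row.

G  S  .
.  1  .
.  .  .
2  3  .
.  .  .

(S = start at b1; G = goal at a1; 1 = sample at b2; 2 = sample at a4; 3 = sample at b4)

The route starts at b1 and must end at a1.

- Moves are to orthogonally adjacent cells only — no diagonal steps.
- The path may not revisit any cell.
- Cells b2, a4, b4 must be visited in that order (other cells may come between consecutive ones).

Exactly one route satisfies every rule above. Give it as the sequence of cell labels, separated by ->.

The waypoints must appear in the order b2, a4, b4, with no cell reused.
Route from b1: down to b2, right to c2, 3× down (reaching c5), 2× left (reaching a5), up to a4, right to b4, up to b3, left to a3, 2× up (reaching a1) — 13 moves in all.
Check: order respected (1 at step 1, 2 at step 8, 3 at step 9).

b1 -> b2 -> c2 -> c3 -> c4 -> c5 -> b5 -> a5 -> a4 -> b4 -> b3 -> a3 -> a2 -> a1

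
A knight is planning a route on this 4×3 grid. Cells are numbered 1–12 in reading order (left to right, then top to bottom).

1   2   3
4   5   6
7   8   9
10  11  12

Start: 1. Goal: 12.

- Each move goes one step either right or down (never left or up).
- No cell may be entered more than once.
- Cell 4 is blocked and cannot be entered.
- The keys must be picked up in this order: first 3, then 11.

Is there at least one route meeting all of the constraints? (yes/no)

11 lies to the left of 3, so going from 3 to 11 would need a leftward move — but moves only go right/down, so 3 cannot be visited before 11.

no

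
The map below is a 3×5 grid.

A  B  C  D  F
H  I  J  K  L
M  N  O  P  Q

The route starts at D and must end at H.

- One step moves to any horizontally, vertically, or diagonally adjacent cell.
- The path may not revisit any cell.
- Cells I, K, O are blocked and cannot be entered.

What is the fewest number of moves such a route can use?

With diagonal moves allowed, the Chebyshev distance max(|Δrow|,|Δcol|) from D to H is 3, so at least 3 moves are needed.
A route of 3 moves achieves this: D → C → B → H.
Since 3 matches the lower bound, it is optimal.

3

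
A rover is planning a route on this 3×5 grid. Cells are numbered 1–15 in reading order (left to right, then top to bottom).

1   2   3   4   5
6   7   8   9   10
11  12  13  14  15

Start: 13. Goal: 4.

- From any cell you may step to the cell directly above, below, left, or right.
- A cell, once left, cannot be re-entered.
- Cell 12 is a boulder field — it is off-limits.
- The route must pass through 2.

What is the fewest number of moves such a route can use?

Any route passes through 2 somewhere between 13 and 4. Summing Manhattan distances along the two legs (13 → 2 → 4) gives a lower bound of 3 + 2 = 5 moves.
A route of 5 moves achieves this: 13 → 8 → 7 → 2 → 3 → 4.
Since 5 matches the lower bound, it is optimal.

5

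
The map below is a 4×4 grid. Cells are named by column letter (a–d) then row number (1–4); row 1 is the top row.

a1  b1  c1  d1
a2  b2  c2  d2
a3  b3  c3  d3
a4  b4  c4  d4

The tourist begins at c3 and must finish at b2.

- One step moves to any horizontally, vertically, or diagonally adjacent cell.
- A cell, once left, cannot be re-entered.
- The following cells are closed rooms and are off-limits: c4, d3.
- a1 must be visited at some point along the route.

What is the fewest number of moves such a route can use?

4

Any route passes through a1 somewhere between c3 and b2. Summing Chebyshev distances along the two legs (c3 → a1 → b2) gives a lower bound of 2 + 1 = 3 moves.
The shortest route satisfying every rule uses 4 moves: c3 → c2 → b1 → a1 → b2.
The no-revisit rule (legs can't share cells) pushes the minimum above the 3-move bound; an exhaustive check rules out every length from 3 to 3, leaving 4 as the minimum.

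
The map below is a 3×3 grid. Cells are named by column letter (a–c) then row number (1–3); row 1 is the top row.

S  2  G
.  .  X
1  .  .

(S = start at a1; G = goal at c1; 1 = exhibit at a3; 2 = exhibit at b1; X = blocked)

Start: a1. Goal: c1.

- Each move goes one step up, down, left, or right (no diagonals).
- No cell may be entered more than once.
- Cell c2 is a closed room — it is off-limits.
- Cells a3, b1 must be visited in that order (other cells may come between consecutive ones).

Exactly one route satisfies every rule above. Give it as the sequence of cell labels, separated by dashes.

a1 - a2 - a3 - b3 - b2 - b1 - c1

The waypoints must appear in the order a3, b1, with no cell reused.
Route from a1: down 2 to a3, right 1 to b3, up 2 to b1, right 1 to c1 — 6 moves in all.
Check: order respected (1 at step 2, 2 at step 5).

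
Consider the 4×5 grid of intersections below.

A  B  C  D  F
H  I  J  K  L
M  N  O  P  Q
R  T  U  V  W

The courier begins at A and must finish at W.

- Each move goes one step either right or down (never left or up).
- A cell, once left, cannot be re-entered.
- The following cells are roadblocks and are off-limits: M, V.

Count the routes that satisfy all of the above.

14

A right/down-only route from A to W makes exactly 3 down-moves and 4 right-moves in some order.
With no other constraints that would be C(7,3) = 35 routes.
Subtract routes through each blocked cell (inclusion–exclusion for overlaps): − through M: 5 − through V: 20 + through M&V: 4 → 14.
That gives 14 routes.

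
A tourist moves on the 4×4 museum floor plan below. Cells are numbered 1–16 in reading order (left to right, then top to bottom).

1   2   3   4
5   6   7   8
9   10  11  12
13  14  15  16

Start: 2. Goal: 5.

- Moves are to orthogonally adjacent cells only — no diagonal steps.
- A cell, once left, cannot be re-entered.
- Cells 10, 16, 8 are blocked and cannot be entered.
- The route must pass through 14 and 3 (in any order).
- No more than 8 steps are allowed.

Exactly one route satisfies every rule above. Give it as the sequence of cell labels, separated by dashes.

The 8-move cap with required stops at 14, 3 leaves no slack for detours.
Route from 2: right to 3, 3× down (reaching 15), 2× left (reaching 13), 2× up (reaching 5) — 8 moves in all.
Check: all required cells visited; 8 ≤ 8 moves.

2 - 3 - 7 - 11 - 15 - 14 - 13 - 9 - 5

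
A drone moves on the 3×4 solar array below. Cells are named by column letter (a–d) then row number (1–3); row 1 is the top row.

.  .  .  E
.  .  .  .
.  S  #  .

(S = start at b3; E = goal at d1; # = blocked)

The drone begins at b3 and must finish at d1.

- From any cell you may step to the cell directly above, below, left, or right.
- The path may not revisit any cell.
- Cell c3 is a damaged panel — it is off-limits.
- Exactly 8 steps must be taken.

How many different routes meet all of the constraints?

5

Need simple routes of exactly 8 moves from b3 to d1 (Manhattan distance 4, so 2 moves are spent on a detour and 2 undoing it).
Enumerating: b3 b2 a2 a1 b1 c1 c2 d2 d1 | b3 a3 a2 a1 b1 b2 c2 c1 d1 | b3 a3 a2 a1 b1 b2 c2 d2 d1 | b3 a3 a2 a1 b1 c1 c2 d2 d1 | b3 a3 a2 b2 b1 c1 c2 d2 d1.
That gives 5 routes.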